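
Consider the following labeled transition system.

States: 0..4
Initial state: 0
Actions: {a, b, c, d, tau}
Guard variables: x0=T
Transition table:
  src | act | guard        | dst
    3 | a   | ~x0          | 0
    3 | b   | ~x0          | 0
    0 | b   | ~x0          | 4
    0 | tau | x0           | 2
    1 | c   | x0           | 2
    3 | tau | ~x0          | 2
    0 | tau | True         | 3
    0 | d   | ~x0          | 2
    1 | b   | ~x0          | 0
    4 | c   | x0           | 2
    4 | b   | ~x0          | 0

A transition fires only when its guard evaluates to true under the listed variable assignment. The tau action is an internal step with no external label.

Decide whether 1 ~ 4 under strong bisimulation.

Answer: BISIMILAR

Trace:
Refine partition for ~:
  π0 = {{0,1,2,3,4}}
  π1 = {{0},{1,4},{2,3}}
Fixed point at round 2; 3 class(es).
[1]={1,4}  [4]={1,4}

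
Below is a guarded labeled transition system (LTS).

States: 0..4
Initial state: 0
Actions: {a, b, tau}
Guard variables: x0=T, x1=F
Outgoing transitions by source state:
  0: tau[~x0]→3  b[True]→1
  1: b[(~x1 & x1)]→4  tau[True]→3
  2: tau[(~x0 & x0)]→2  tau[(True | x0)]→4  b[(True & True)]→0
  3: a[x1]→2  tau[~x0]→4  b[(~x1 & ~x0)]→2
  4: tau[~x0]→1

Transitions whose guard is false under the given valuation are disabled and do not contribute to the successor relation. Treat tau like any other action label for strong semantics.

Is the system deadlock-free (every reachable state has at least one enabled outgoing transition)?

Answer: DEADLOCK at state 3

Analysis:
R = {0,1,3}
  0: b→1  [1 out]
  1: tau→3  [1 out]
  3: ∅  [no exit]
Path to 3: b·tau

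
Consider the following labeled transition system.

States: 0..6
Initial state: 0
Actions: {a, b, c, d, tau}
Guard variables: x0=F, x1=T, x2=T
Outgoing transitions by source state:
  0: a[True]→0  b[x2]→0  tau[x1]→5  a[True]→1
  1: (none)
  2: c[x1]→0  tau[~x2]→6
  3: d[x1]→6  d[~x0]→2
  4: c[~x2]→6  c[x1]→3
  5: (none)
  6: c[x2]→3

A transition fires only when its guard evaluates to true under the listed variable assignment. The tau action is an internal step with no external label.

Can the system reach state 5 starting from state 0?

9 transition(s) survive guard evaluation.
Layer 0: {0}
Layer 1: {1,5}  cumulative {0,1,5}
Reachable = {0,1,5}
Path to 5: tau

Answer: REACHABLE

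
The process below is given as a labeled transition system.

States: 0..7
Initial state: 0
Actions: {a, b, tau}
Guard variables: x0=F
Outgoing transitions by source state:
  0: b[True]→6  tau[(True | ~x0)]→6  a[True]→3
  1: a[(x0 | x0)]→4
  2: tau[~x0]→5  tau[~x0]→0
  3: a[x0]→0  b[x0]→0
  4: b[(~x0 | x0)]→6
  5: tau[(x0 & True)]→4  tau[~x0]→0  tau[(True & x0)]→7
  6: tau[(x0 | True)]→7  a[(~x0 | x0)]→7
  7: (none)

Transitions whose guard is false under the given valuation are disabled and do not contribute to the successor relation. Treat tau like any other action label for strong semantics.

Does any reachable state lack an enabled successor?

Answer: DEADLOCK at state 3

Trace:
Reachable = {0,3,6,7}
  0: a→3  b→6  tau→6  [3 out]
  3: ∅  [no exit]
  6: a→7  tau→7  [2 out]
  7: ∅  [no exit]
trace reaching 3: a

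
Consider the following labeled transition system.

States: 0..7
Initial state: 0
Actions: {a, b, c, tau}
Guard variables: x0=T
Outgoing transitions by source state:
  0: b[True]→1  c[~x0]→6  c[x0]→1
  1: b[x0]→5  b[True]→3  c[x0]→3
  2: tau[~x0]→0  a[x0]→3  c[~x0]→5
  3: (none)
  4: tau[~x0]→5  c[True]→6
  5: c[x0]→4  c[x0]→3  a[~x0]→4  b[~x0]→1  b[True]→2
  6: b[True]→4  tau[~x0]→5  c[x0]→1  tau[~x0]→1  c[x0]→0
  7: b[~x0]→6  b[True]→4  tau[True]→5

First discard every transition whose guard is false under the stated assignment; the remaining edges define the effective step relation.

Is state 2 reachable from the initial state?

Answer: REACHABLE

Working:
After dropping false guards: 15 live edges.
Layer 0: {0}
Layer 1: {1}  cumulative {0,1}
Layer 2: {3,5}  cumulative {0,1,3,5}
Layer 3: {2,4}  cumulative {0,1,2,3,4,5}
Layer 4: {6}  cumulative {0,1,2,3,4,5,6}
Reach set: {0,1,2,3,4,5,6}
witness 2: b·b·b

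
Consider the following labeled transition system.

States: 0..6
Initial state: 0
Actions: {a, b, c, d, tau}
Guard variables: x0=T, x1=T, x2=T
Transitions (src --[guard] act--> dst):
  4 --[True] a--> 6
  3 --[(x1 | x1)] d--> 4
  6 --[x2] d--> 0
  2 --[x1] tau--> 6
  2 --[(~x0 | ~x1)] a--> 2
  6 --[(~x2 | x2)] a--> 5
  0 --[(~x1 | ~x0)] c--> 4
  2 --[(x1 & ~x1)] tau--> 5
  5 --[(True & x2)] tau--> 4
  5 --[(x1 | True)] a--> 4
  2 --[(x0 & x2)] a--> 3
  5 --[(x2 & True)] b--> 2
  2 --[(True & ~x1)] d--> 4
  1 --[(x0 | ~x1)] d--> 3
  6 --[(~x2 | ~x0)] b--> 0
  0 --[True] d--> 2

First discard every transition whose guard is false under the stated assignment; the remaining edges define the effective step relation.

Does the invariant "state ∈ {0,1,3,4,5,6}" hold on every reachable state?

Answer: INVARIANT VIOLATED at state 2

Trace:
Allowed set {0,1,3,4,5,6}
Reach set: {0,2,3,4,5,6}
  0: ok
  2: VIOLATES
  3: ok
  4: ok
  5: ok
  6: ok
counterexample path to 2: d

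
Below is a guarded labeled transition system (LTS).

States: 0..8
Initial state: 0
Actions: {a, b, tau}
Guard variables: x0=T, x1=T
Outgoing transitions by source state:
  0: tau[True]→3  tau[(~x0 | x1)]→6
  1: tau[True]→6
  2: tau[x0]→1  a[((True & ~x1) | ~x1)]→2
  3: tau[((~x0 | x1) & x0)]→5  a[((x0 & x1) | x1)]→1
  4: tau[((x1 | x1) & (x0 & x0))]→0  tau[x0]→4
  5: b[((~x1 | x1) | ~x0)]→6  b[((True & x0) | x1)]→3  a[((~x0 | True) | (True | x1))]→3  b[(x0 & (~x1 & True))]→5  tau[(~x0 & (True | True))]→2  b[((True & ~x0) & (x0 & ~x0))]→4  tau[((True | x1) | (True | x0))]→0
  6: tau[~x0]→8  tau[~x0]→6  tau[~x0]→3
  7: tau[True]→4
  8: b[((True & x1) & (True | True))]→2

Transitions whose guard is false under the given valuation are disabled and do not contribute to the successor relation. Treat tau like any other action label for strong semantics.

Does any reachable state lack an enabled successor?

Reachable = {0,1,3,5,6}
  0: tau→3  tau→6  [2 exit(s)]
  1: tau→6  [1 exit(s)]
  3: a→1  tau→5  [2 exit(s)]
  5: a→3  b→3  b→6  tau→0  [4 exit(s)]
  6: ∅  [no exit]
trace reaching 6: tau

Answer: DEADLOCK at state 6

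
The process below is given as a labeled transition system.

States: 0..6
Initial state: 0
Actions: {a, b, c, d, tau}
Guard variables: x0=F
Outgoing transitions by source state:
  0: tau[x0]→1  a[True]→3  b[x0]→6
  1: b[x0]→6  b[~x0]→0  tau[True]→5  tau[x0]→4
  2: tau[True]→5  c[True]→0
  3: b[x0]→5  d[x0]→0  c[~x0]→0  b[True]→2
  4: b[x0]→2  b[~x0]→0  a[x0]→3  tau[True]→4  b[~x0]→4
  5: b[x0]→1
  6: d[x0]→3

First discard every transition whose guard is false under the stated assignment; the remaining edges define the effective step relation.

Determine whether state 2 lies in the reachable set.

Guard filter leaves 10 enabled edge(s).
L0 = {0}
L1 = {3}  total {0,3}
L2 = {2}  total {0,2,3}
L3 = {5}  total {0,2,3,5}
R = {0,2,3,5}
trace reaching 2: a·b

Answer: REACHABLE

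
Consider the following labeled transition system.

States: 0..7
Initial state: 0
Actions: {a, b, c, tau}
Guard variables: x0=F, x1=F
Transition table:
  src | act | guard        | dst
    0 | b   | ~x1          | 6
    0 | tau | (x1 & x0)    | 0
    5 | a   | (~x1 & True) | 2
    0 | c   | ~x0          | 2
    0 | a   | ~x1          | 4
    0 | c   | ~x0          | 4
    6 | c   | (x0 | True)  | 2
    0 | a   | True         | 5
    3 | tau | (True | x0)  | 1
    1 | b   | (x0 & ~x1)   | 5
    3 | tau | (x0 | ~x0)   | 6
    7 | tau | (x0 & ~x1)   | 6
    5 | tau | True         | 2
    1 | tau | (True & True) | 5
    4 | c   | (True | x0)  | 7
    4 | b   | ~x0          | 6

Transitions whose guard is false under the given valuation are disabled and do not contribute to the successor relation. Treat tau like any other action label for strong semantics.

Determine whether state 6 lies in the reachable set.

Guard filter leaves 13 enabled edge(s).
Layer 0: {0}
Layer 1: {2,4,5,6}  cumulative {0,2,4,5,6}
Layer 2: {7}  cumulative {0,2,4,5,6,7}
Reach set: {0,2,4,5,6,7}
Path to 6: b

Answer: REACHABLE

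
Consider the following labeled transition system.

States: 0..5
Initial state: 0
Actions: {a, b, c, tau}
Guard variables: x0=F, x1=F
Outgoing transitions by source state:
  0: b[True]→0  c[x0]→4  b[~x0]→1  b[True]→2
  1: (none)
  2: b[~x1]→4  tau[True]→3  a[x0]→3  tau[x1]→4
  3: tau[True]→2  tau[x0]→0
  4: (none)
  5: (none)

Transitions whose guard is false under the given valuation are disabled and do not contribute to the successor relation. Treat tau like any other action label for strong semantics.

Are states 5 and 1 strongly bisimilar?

Answer: BISIMILAR

Working:
Bisimulation quotient by refinement:
  round 0: {{0,1,2,3,4,5}}
  round 1: {{0},{1,4,5},{2},{3}}
stable after 2 split(s): 4 block(s)
5∈{1,4,5}, 1∈{1,4,5}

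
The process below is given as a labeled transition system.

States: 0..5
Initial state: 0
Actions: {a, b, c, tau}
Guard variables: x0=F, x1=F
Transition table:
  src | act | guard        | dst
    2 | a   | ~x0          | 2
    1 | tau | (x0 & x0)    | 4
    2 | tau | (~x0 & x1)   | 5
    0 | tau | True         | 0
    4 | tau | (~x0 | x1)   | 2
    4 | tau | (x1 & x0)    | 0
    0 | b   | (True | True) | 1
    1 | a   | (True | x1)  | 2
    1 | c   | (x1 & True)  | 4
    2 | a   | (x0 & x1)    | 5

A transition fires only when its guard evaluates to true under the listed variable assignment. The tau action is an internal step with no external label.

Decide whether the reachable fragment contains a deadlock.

Reach set: {0,1,2}
  0: b→1  tau→0  [2 out]
  1: a→2  [1 out]
  2: a→2  [1 out]

Answer: DEADLOCK-FREE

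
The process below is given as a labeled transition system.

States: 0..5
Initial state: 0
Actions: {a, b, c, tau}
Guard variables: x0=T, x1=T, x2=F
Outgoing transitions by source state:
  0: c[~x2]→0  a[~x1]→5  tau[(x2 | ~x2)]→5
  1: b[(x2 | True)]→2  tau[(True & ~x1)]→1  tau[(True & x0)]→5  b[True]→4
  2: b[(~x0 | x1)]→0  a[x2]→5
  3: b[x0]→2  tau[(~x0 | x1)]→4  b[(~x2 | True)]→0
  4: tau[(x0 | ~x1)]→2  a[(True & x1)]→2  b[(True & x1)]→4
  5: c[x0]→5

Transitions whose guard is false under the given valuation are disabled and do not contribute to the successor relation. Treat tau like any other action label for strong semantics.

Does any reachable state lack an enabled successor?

Answer: DEADLOCK-FREE

Trace:
Reach set: {0,5}
  0: c→0  tau→5  [2 exit(s)]
  5: c→5  [1 exit(s)]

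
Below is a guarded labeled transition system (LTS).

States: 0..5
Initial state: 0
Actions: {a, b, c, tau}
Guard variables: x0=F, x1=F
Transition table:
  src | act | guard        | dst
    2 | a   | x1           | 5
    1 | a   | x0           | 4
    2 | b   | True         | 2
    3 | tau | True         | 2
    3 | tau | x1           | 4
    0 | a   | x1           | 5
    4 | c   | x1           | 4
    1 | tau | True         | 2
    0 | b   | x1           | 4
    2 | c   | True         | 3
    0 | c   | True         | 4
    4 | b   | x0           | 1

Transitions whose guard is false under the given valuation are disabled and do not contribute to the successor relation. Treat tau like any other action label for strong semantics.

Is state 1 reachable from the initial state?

Answer: UNREACHABLE

Analysis:
5 transition(s) survive guard evaluation.
L0 = {0}
L1 = {4}  now seen {0,4}
Reachable = {0,4}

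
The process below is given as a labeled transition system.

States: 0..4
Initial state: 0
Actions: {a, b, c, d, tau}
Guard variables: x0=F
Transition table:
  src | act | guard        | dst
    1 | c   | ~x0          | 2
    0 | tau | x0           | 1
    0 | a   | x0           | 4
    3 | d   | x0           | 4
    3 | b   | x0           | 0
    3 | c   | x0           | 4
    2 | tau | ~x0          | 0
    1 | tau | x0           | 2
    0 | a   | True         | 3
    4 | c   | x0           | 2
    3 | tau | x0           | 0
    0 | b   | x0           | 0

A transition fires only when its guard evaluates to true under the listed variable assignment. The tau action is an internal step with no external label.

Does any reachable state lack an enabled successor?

Answer: DEADLOCK at state 3

Analysis:
Reachable = {0,3}
  0: a→3  [1 exit(s)]
  3: ∅  [no exit]
witness 3: a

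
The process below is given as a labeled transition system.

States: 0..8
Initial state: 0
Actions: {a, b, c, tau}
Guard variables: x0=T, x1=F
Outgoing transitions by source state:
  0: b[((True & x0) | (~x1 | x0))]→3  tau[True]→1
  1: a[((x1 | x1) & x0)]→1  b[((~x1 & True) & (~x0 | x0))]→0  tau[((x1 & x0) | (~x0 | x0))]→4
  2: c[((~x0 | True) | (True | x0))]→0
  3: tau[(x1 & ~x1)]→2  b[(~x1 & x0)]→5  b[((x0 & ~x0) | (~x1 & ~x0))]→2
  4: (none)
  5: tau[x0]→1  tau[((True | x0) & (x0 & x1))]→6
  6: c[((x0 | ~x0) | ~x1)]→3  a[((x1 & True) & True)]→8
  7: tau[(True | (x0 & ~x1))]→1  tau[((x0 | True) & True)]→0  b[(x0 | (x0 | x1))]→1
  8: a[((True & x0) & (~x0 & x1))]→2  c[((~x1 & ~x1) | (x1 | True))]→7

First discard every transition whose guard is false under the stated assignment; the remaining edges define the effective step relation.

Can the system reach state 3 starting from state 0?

Answer: REACHABLE

Analysis:
Guard filter leaves 12 enabled edge(s).
Layer 0: {0}
Layer 1: {1,3}  cumulative {0,1,3}
Layer 2: {4,5}  cumulative {0,1,3,4,5}
Reach set: {0,1,3,4,5}
witness 3: b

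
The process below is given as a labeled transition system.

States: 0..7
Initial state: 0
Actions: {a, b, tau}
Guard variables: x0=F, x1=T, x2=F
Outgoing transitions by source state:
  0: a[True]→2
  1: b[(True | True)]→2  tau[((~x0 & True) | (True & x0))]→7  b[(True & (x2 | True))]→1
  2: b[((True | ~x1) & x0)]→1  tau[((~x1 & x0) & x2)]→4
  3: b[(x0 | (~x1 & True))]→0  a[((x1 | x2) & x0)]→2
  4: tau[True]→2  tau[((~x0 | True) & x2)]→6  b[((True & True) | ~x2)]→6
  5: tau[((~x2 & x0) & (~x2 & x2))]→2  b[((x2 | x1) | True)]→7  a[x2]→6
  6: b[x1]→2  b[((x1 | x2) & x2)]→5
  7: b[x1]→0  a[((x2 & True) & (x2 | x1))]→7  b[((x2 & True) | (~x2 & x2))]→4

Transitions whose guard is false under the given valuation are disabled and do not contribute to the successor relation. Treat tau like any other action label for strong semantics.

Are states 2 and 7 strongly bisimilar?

Refine partition for ~:
  P[0] = {{0,1,2,3,4,5,6,7}}
  P[1] = {{0},{1,4},{2,3},{5,6,7}}
  P[2] = {{0},{1},{2,3},{4},{5},{6},{7}}
Fixed point at round 3; 7 class(es).
class of 2: {2,3}; class of 7: {7}

Answer: NOT BISIMILAR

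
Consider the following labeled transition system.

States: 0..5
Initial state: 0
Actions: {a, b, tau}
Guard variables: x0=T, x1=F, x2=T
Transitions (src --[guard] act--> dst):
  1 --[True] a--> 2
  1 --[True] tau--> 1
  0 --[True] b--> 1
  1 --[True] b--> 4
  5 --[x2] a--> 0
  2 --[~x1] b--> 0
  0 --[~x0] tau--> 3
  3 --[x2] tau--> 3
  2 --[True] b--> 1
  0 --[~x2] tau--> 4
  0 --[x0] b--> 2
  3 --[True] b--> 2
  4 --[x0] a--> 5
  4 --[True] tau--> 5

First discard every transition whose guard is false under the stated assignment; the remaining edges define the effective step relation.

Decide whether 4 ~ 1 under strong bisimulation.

Answer: NOT BISIMILAR

Trace:
Compute ~ classes (split until stable):
  P[0] = {{0,1,2,3,4,5}}
  P[1] = {{0,2},{1},{3},{4},{5}}
Fixed point at round 2; 5 class(es).
[4]={4}  [1]={1}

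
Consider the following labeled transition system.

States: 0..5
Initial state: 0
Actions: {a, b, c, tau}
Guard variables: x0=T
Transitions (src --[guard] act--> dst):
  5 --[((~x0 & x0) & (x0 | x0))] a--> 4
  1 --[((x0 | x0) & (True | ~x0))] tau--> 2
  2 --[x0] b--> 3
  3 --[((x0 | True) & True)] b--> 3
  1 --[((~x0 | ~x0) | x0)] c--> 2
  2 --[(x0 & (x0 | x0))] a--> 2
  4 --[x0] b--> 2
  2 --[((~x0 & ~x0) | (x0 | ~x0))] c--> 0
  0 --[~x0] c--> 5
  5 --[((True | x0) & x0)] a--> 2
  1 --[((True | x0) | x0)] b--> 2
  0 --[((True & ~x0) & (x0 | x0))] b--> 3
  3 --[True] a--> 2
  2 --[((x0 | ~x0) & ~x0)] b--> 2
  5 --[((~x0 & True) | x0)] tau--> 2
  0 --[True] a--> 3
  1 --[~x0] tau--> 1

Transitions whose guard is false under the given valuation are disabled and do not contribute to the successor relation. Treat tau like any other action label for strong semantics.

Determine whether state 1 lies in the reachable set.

Answer: UNREACHABLE

Trace:
After dropping false guards: 12 live edges.
depth 0: {0}
depth 1: {3}  now seen {0,3}
depth 2: {2}  now seen {0,2,3}
Reachable = {0,2,3}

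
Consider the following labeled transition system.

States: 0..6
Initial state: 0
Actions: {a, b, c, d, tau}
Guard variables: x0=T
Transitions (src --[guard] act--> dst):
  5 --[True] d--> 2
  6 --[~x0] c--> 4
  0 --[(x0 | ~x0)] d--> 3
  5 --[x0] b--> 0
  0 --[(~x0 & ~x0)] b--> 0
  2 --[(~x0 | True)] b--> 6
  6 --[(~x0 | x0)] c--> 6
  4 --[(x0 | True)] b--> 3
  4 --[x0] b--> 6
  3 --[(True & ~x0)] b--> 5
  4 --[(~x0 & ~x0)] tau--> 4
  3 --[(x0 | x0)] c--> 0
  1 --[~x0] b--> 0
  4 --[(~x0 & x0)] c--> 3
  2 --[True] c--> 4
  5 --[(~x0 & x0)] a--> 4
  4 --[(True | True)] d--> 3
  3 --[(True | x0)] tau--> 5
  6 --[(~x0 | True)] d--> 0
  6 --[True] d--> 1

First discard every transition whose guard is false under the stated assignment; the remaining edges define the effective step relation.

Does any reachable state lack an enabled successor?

Reach set: {0,1,2,3,4,5,6}
  0: d→3  [deg 1]
  1: ∅  [deadlock]
  2: b→6  c→4  [deg 2]
  3: c→0  tau→5  [deg 2]
  4: b→3  b→6  d→3  [deg 3]
  5: b→0  d→2  [deg 2]
  6: c→6  d→0  d→1  [deg 3]
witness 1: d·tau·d·b·d

Answer: DEADLOCK at state 1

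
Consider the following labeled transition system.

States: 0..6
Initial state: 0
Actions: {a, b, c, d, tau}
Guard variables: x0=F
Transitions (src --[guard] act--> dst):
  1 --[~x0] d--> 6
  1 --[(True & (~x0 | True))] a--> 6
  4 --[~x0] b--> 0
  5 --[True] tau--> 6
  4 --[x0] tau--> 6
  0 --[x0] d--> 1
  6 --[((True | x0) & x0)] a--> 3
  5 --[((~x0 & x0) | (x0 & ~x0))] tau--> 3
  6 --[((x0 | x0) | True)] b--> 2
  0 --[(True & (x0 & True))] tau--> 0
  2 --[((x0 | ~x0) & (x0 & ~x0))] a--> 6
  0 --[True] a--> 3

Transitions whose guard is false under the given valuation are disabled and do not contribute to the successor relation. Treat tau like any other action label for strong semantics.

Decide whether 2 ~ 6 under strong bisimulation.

Compute ~ classes (split until stable):
  round 0: {{0,1,2,3,4,5,6}}
  round 1: {{0},{1},{2,3},{4,6},{5}}
  round 2: {{0},{1},{2,3},{4},{5},{6}}
Fixed point at round 3; 6 class(es).
[2]={2,3}  [6]={6}

Answer: NOT BISIMILAR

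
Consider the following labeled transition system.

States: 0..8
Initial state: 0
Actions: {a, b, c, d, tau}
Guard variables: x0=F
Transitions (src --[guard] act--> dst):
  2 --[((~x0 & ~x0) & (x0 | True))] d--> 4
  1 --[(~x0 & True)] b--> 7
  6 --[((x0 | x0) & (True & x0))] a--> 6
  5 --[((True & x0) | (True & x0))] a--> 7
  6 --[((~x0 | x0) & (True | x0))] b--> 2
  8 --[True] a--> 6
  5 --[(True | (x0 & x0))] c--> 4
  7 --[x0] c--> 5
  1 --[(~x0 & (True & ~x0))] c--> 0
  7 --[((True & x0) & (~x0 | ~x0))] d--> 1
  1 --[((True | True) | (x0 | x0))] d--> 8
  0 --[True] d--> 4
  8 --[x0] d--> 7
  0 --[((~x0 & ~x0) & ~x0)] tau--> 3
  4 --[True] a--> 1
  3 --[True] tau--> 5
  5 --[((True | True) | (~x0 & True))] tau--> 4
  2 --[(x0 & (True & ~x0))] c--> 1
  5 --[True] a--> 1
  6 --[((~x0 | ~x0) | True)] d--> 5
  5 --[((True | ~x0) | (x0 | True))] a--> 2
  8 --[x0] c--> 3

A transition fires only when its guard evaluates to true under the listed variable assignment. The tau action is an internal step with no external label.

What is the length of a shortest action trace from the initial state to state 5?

BFS to 5:
  depth 0: {0}
  depth 1: {3,4}
  depth 2: {1,5}
depth(5)=2, e.g. tau·tau

Answer: 2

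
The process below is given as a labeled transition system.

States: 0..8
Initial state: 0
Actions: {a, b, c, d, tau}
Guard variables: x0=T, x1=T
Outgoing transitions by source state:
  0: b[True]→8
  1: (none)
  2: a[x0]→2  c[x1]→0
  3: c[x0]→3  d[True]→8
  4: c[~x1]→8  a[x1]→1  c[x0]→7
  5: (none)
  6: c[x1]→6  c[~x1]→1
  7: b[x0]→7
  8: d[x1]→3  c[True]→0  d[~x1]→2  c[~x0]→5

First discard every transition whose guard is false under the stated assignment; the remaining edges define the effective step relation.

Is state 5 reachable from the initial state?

After dropping false guards: 11 live edges.
depth 0: {0}
depth 1: {8}  total {0,8}
depth 2: {3}  total {0,3,8}
Reach set: {0,3,8}

Answer: UNREACHABLE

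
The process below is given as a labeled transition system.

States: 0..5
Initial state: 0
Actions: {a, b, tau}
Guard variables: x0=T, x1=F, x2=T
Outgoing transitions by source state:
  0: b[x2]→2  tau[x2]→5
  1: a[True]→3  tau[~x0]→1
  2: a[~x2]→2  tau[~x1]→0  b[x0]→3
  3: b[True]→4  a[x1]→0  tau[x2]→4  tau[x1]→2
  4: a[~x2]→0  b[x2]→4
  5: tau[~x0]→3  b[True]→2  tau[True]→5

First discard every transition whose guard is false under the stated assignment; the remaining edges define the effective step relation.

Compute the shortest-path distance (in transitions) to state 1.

Breadth-first toward 1:
  depth 0: {0}
  depth 1: {2,5}
  depth 2: {3}
  depth 3: {4}
1 never appears.

Answer: UNREACHABLE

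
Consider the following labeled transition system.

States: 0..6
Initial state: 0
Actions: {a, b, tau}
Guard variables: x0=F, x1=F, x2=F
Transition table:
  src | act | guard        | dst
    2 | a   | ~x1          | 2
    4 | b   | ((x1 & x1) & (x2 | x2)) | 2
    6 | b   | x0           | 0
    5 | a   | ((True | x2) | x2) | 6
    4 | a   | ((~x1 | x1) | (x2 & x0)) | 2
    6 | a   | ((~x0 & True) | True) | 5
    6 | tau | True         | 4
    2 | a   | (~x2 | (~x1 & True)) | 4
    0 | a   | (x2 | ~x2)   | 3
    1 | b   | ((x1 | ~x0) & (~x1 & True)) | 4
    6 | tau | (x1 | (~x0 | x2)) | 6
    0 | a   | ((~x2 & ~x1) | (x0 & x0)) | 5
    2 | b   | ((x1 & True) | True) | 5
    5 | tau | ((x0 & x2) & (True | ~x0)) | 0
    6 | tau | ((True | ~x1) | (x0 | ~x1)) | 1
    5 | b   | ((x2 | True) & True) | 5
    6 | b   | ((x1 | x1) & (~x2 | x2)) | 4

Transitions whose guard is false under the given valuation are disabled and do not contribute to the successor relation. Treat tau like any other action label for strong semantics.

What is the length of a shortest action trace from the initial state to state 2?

Answer: 4

Trace:
Layered search for 2:
  L0 = {0}
  L1 = {3,5}
  L2 = {6}
  L3 = {1,4}
  L4 = {2}
2 enters at depth 4; path a·a·tau·a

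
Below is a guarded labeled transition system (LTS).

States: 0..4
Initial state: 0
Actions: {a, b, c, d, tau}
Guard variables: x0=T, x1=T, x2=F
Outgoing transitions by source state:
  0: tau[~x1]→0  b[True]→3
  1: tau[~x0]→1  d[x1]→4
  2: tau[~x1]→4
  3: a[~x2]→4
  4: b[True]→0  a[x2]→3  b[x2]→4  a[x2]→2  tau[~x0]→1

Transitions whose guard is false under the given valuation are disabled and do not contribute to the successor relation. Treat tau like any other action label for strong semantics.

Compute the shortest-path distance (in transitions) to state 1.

Layered search for 1:
  depth 0: {0}
  depth 1: {3}
  depth 2: {4}
1 never appears.

Answer: UNREACHABLE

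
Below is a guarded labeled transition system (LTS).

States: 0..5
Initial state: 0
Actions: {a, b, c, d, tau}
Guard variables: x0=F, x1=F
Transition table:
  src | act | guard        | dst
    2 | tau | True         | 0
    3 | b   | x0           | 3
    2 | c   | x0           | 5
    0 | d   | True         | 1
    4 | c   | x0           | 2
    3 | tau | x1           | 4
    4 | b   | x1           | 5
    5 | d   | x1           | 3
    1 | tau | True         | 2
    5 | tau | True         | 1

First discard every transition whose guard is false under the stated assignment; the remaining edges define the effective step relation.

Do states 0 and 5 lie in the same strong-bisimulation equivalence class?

Compute ~ classes (split until stable):
  P[0] = {{0,1,2,3,4,5}}
  P[1] = {{0},{1,2,5},{3,4}}
  P[2] = {{0},{1,5},{2},{3,4}}
  P[3] = {{0},{1},{2},{3,4},{5}}
stable after 4 split(s): 5 block(s)
0∈{0}, 5∈{5}

Answer: NOT BISIMILAR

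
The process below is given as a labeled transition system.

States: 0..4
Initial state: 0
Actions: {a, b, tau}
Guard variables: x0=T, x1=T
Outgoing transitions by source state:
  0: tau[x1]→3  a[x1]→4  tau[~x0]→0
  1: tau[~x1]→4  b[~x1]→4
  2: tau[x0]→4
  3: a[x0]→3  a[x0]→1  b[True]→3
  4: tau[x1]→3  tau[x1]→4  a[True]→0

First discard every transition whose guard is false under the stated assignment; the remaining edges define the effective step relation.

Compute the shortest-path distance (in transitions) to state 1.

Answer: 2

Trace:
Layered search for 1:
  L0 = {0}
  L1 = {3,4}
  L2 = {1}
first hit 1 at d=2 via tau·a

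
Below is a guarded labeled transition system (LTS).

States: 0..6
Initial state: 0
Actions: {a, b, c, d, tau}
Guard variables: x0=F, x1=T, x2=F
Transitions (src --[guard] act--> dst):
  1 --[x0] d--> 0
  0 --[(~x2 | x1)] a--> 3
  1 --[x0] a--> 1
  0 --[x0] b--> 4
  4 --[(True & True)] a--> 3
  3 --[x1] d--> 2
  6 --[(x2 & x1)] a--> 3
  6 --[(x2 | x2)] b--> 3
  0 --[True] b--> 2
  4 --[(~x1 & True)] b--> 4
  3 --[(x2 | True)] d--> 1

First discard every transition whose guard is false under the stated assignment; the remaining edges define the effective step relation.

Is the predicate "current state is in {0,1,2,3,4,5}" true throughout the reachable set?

Safe = {0,1,2,3,4,5}
Reach set: {0,1,2,3}
  0: safe
  1: safe
  2: safe
  3: safe

Answer: INVARIANT HOLDS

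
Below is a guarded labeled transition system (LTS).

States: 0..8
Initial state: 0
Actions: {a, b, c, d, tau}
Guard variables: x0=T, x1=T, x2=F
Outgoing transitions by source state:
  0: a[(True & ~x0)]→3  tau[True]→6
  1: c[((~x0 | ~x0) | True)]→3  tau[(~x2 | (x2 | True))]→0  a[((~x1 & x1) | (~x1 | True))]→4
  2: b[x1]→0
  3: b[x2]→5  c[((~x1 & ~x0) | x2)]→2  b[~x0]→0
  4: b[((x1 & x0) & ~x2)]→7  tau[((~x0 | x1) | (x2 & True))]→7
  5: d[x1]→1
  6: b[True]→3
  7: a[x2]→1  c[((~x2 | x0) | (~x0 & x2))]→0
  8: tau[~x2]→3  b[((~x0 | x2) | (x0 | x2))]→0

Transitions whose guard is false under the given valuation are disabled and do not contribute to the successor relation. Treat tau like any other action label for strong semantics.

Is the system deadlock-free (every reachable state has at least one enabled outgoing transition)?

Reach set: {0,3,6}
  0: tau→6  [deg 1]
  3: ∅  [deadlock]
  6: b→3  [deg 1]
trace reaching 3: tau·b

Answer: DEADLOCK at state 3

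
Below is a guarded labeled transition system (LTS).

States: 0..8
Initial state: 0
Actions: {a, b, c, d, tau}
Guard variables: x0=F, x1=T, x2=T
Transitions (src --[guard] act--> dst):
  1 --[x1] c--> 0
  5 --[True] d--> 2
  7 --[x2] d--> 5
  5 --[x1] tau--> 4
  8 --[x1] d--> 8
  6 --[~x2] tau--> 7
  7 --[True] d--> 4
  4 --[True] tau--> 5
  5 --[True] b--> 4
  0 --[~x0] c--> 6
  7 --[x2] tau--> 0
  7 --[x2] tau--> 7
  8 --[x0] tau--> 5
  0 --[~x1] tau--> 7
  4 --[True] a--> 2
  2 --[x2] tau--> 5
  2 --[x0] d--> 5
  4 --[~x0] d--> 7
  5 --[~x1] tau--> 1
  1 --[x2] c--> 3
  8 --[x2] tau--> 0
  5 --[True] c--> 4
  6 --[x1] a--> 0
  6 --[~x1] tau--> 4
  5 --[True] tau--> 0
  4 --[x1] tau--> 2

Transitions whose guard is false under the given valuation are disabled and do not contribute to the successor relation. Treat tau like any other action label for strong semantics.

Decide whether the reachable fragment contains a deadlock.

Reach set: {0,6}
  0: c→6  [1 out]
  6: a→0  [1 out]

Answer: DEADLOCK-FREE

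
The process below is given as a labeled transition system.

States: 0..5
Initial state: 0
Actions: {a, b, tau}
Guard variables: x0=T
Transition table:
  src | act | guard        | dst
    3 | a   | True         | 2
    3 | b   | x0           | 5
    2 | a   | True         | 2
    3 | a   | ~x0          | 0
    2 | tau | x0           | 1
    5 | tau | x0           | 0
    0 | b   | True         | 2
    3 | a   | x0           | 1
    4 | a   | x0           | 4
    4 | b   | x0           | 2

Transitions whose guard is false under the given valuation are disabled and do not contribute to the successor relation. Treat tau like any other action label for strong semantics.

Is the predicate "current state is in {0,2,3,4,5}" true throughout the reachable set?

Answer: INVARIANT VIOLATED at state 1

Trace:
Inv-set: {0,2,3,4,5}
Reach set: {0,1,2}
  0: ✓
  1: outside
  2: ✓
reach 1 via b·tau — violates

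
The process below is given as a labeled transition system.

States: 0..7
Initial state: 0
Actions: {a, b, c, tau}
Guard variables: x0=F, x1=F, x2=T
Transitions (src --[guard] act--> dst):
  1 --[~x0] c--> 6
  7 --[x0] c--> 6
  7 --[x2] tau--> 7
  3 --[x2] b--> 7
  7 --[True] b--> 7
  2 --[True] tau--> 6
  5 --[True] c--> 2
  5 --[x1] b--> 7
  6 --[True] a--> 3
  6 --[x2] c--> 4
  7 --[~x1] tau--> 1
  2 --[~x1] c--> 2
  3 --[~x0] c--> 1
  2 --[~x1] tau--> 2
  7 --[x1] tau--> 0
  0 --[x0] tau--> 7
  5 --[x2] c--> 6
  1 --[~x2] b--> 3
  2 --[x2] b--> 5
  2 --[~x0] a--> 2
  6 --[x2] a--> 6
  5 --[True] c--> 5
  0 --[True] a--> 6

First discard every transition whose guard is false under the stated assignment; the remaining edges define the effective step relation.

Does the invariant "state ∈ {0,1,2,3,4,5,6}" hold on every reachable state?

Inv-set: {0,1,2,3,4,5,6}
R = {0,1,3,4,6,7}
  0: ✓
  1: ✓
  3: ✓
  4: ✓
  6: ✓
  7: ✗ unsafe
counterexample path to 7: a·a·b

Answer: INVARIANT VIOLATED at state 7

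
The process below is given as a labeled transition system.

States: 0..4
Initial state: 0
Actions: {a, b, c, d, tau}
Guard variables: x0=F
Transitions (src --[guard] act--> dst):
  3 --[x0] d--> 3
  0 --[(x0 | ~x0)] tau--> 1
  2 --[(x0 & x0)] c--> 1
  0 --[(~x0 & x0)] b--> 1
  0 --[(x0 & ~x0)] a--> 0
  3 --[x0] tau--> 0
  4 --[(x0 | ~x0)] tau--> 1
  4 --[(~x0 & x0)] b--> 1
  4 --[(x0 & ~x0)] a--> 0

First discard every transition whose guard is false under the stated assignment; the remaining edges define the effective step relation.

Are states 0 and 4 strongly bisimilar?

Answer: BISIMILAR

Analysis:
Refine partition for ~:
  round 0: {{0,1,2,3,4}}
  round 1: {{0,4},{1,2,3}}
stable after 2 split(s): 2 block(s)
[0]={0,4}  [4]={0,4}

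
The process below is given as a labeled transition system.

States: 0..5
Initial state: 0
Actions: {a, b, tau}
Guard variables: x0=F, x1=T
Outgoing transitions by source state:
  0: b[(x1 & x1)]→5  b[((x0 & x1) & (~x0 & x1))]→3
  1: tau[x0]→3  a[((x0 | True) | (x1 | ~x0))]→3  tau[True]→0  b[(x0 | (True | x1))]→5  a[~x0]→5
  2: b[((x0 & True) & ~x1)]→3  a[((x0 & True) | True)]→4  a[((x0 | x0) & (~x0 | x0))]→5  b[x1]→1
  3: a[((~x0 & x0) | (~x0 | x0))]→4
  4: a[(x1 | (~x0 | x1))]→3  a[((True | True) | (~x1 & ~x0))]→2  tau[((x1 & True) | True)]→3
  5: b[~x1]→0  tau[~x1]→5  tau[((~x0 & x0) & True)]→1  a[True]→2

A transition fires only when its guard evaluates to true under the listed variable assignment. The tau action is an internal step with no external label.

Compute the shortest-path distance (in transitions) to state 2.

Answer: 2

Working:
Breadth-first toward 2:
  L0 = {0}
  L1 = {5}
  L2 = {2}
2 enters at depth 2; path b·a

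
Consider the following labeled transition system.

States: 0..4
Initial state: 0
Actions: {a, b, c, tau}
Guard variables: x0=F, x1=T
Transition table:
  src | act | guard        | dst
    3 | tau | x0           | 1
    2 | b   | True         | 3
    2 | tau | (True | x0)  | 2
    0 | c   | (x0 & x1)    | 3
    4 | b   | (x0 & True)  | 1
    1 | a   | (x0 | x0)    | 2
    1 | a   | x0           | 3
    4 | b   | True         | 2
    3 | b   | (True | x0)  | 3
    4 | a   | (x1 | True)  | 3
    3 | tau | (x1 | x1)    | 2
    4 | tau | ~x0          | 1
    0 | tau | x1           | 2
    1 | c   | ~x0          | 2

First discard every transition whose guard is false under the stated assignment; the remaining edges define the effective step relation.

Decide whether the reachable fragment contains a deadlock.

Answer: DEADLOCK-FREE

Analysis:
R = {0,2,3}
  0: tau→2  [1 out]
  2: b→3  tau→2  [2 out]
  3: b→3  tau→2  [2 out]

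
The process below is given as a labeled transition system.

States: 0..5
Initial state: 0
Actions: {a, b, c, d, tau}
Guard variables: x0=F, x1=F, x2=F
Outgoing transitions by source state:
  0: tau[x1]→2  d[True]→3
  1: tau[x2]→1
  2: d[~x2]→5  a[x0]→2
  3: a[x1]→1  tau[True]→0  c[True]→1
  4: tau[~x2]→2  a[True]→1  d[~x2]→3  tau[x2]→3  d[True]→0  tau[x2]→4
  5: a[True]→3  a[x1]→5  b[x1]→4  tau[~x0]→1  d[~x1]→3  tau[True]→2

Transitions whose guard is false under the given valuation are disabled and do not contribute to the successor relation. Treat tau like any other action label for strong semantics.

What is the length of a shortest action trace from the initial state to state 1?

BFS to 1:
  depth 0: {0}
  depth 1: {3}
  depth 2: {1}
first hit 1 at d=2 via d·c

Answer: 2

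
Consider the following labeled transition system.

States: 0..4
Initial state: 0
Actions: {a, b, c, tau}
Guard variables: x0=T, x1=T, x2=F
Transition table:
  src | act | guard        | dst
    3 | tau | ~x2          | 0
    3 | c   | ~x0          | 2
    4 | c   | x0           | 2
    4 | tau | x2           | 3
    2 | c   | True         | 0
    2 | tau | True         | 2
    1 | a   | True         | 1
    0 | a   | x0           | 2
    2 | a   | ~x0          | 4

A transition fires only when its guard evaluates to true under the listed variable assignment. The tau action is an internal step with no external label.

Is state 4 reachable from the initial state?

Answer: UNREACHABLE

Working:
Guard filter leaves 6 enabled edge(s).
depth 0: {0}
depth 1: {2}  cumulative {0,2}
Reachable = {0,2}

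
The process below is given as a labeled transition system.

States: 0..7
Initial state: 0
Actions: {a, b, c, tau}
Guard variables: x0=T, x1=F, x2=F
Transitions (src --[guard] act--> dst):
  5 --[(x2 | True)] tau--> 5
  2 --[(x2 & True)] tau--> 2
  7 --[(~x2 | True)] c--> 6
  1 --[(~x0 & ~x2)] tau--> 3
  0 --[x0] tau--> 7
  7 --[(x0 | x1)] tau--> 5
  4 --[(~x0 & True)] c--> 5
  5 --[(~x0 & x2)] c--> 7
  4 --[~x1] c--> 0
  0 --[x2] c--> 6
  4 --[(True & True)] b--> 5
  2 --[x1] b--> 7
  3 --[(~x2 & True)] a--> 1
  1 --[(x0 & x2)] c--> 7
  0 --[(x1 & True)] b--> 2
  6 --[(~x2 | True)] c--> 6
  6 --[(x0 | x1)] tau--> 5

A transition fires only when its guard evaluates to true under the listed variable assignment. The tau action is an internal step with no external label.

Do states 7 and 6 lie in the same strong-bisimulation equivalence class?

Refine partition for ~:
  round 0: {{0,1,2,3,4,5,6,7}}
  round 1: {{0,5},{1,2},{3},{4},{6,7}}
  round 2: {{0},{1,2},{3},{4},{5},{6,7}}
6 equivalence class(es) (converged in 3)
7∈{6,7}, 6∈{6,7}

Answer: BISIMILAR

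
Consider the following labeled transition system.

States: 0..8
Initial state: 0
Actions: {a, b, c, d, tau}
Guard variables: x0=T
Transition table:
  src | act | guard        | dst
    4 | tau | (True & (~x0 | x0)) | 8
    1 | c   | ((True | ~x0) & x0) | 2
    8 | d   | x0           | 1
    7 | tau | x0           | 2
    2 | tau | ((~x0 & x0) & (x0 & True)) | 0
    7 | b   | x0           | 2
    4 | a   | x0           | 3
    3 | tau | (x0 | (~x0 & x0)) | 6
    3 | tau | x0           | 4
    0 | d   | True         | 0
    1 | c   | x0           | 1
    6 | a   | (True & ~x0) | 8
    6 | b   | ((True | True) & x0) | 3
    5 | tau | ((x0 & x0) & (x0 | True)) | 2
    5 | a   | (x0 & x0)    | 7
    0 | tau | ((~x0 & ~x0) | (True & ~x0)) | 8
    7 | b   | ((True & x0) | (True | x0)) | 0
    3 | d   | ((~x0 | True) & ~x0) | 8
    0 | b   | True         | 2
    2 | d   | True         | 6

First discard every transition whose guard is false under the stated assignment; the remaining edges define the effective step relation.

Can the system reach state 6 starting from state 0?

Answer: REACHABLE

Trace:
After dropping false guards: 16 live edges.
L0 = {0}
L1 = {2}  now seen {0,2}
L2 = {6}  now seen {0,2,6}
L3 = {3}  now seen {0,2,3,6}
L4 = {4}  now seen {0,2,3,4,6}
L5 = {8}  now seen {0,2,3,4,6,8}
L6 = {1}  now seen {0,1,2,3,4,6,8}
Reach set: {0,1,2,3,4,6,8}
witness 6: b·d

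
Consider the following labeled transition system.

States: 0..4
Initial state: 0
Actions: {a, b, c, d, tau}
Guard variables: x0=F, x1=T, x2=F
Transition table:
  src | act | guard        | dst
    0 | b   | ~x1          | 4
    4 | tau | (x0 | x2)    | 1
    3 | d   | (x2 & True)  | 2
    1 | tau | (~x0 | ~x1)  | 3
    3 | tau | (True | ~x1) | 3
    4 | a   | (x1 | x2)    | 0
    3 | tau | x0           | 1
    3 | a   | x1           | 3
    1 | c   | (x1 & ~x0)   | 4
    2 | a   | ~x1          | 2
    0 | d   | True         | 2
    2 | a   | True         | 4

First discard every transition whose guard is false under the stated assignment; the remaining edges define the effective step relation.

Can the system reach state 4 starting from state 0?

Answer: REACHABLE

Trace:
After dropping false guards: 7 live edges.
Layer 0: {0}
Layer 1: {2}  cumulative {0,2}
Layer 2: {4}  cumulative {0,2,4}
R = {0,2,4}
witness 4: d·a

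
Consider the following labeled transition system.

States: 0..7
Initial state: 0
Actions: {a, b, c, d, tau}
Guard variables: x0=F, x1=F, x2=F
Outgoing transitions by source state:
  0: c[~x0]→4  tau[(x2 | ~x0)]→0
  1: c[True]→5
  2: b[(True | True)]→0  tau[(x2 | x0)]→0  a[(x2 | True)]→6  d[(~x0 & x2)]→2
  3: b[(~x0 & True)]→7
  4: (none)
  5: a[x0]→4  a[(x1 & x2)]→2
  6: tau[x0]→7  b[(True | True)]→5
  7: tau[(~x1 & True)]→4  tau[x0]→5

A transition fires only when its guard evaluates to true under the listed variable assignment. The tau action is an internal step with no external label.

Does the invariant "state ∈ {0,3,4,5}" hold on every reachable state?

Answer: INVARIANT HOLDS

Analysis:
Allowed set {0,3,4,5}
R = {0,4}
  0: safe
  4: safe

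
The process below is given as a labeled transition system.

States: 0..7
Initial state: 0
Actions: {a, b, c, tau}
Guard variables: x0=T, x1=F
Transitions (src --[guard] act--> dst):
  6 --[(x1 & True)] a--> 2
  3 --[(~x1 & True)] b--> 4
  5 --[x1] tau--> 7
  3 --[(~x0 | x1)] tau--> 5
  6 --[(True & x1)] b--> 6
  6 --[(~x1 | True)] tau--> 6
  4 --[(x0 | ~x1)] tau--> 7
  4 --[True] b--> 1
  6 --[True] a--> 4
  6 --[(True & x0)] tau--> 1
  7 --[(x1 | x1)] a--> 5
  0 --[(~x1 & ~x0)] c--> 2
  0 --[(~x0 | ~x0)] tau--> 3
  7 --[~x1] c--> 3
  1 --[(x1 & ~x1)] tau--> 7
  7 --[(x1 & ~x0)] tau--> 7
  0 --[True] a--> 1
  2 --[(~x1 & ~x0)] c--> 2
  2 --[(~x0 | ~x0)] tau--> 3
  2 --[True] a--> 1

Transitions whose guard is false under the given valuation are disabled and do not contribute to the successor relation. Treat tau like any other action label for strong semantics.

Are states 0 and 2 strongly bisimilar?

Refine partition for ~:
  round 0: {{0,1,2,3,4,5,6,7}}
  round 1: {{0,2},{1,5},{3},{4},{6},{7}}
6 equivalence class(es) (converged in 2)
[0]={0,2}  [2]={0,2}

Answer: BISIMILAR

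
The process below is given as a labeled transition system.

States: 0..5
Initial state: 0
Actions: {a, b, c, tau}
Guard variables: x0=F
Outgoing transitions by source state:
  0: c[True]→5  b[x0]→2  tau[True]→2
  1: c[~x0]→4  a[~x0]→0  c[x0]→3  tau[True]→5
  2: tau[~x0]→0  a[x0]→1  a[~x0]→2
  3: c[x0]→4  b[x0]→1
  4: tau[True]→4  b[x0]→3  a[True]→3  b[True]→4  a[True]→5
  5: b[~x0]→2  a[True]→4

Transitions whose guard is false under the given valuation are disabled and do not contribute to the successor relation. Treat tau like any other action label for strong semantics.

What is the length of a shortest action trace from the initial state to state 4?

Answer: 2

Working:
BFS to 4:
  Layer 0: {0}
  Layer 1: {2,5}
  Layer 2: {4}
4 enters at depth 2; path c·a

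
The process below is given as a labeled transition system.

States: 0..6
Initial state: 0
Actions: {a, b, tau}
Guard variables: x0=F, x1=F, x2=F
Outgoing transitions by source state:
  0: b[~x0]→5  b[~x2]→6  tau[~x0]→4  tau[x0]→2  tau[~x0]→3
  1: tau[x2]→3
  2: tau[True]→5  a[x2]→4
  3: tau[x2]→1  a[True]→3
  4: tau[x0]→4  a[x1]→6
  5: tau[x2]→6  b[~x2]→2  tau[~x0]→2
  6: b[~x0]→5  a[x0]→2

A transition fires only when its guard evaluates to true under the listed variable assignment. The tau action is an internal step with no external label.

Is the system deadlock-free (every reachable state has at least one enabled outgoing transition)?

Answer: DEADLOCK at state 4

Trace:
R = {0,2,3,4,5,6}
  0: b→5  b→6  tau→3  tau→4  [4 exit(s)]
  2: tau→5  [1 exit(s)]
  3: a→3  [1 exit(s)]
  4: ∅  [deadlock]
  5: b→2  tau→2  [2 exit(s)]
  6: b→5  [1 exit(s)]
trace reaching 4: tau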